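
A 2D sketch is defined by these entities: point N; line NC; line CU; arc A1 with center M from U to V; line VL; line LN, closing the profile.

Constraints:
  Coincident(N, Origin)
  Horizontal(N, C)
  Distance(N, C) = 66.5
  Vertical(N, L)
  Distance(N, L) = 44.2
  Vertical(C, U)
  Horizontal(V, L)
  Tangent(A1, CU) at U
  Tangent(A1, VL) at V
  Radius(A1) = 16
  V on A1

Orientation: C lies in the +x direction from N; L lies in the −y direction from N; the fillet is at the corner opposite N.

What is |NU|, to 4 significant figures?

72.23

N is at the origin; N and C share the same y with |NC| = 66.5 and C on the +x side, so C = (66.50, 0.000). N and L share the same x with |NL| = 44.2 and L on the −y side, so L = (0.000, -44.20). The virtual corner opposite N is at (66.50, -44.20). Tangency of A1 to CU means the radius MU is perpendicular to CU and A1 meets VL tangentially, so MV is at right angles to VL, with radius 16.0, so the center M sits 16.0 in from both sides at M = (50.50, -28.20). That places the tangent points at U = (66.50, -28.20) on CU and V = (50.50, -44.20) on VL. Then |NU| = |U − N| = 72.23.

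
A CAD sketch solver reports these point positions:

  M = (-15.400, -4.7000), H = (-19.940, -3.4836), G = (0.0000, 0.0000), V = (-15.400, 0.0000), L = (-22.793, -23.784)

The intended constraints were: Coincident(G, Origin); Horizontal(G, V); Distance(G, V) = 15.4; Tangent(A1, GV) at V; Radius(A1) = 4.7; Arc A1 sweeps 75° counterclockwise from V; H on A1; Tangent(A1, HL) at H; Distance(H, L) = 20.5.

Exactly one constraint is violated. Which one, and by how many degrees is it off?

Tangent(A1, HL) at H — off by 7.00°.

G = (0.00, 0.00) ✓; G.y = 0.00, V.y = 0.00 ✓; |GV| = 15.40 ✓; ∠(MV, VG) = 90.00° ✓; |MV| = 4.700 ✓; bearing(M→H) − bearing(M→V) = 75.00° ✓; |MH| = 4.700 ✓; ∠(MH, HL) = 83.00° ✗; |HL| = 20.50 ✓.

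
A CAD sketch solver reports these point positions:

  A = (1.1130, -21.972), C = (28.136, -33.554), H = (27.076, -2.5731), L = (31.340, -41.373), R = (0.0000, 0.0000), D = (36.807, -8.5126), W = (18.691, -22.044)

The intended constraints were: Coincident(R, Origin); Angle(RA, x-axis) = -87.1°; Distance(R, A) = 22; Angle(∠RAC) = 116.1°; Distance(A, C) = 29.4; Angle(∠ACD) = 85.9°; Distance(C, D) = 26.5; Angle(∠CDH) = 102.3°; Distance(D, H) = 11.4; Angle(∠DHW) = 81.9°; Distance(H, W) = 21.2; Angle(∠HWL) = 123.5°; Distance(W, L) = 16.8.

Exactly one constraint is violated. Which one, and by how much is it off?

Distance(W, L) = 16.8 — off by 6.30.

R = (0.00, 0.00) ✓; RA at -87.10° ✓; |RA| = 22.00 ✓; ∠RAC = 116.1° ✓; |AC| = 29.40 ✓; ∠ACD = 85.90° ✓; |CD| = 26.50 ✓; ∠CDH = 102.3° ✓; |DH| = 11.40 ✓; ∠DHW = 81.90° ✓; |HW| = 21.20 ✓; ∠HWL = 123.5° ✓; |WL| = 23.10 ✗.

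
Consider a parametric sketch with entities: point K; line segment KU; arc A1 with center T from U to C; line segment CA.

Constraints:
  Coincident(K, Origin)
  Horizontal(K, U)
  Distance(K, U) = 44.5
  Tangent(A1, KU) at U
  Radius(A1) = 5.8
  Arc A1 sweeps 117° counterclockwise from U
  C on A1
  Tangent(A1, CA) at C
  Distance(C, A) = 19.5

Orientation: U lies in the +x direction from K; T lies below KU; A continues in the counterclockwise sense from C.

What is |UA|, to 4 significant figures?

26.07

K is at the origin; K and U share the same y with |KU| = 44.5 and U on the +x side, so U = (44.50, 0.000). Tangency of A1 to KU means the radius TU is perpendicular to KU, so T = U + (0, -5.8) = (44.50, -5.800). On A1, U sits at bearing 90° from T; a 117° counterclockwise sweep puts C at bearing 207°, so C = T + 5.8·(cos 207°, sin 207°) = (39.33, -8.433). A1 meets CA tangentially, so TC is at right angles to CA, so CA runs along (−sin 207°, cos 207°); with |CA| = 19.5, A = (48.18, -25.81). Then |UA| = |A − U| = 26.07.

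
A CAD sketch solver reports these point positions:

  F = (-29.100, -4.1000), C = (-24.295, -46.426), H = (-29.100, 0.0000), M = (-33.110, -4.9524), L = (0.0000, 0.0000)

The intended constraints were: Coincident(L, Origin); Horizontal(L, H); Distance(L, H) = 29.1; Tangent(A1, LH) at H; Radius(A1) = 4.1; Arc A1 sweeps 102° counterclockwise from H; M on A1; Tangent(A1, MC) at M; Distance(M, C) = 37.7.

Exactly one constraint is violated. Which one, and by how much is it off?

Distance(M, C) = 37.7 — off by 4.70.

L = (0.00, 0.00) ✓; L.y = 0.00, H.y = 0.00 ✓; |LH| = 29.10 ✓; ∠(FH, HL) = 90.00° ✓; |FH| = 4.100 ✓; bearing(F→M) − bearing(F→H) = 102.0° ✓; |FM| = 4.100 ✓; ∠(FM, MC) = 90.00° ✓; |MC| = 42.40 ✗.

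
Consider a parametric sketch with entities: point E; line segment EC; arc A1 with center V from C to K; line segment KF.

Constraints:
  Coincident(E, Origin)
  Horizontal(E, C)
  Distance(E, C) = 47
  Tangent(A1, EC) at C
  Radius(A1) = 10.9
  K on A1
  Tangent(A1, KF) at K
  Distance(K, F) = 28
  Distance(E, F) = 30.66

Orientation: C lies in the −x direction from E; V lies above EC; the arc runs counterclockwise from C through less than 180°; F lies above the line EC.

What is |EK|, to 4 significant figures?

39.30

E is at the origin; EC is horizontal with |EC| = 47.0 and C on the −x side, so C = (-47.00, 0.000). The tangent condition forces VC to be normal to EC, so V = C + (0, 10.9) = (-47.00, 10.90). Since VK ⟂ KF (tangency), |VF| = √(10.9² + 28.0²) = 30.05 regardless of where K sits on A1. So F lies on both circle(E, 30.66) and circle(V, 30.05); the above-EC intersection is F = (-19.71, 23.48). K is the foot of the tangent from F: K = (-39.16, 3.332).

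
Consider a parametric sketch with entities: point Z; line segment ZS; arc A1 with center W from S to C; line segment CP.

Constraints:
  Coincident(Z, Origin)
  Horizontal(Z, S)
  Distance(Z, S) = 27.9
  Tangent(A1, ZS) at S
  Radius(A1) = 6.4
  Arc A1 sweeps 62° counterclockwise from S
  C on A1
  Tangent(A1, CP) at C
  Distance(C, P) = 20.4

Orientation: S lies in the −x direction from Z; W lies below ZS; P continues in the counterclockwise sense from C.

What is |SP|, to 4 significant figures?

26.27

Z is at the origin; Z and S share the same y with |ZS| = 27.9 and S on the −x side, so S = (-27.90, 0.000). The tangent condition forces WS to be normal to ZS, so W = S + (0, -6.4) = (-27.90, -6.400). On A1, S sits at bearing 90° from W; a 62° counterclockwise sweep puts C at bearing 152°, so C = W + 6.4·(cos 152°, sin 152°) = (-33.55, -3.395). The tangent condition forces WC to be normal to CP, so CP runs along (−sin 152°, cos 152°); with |CP| = 20.4, P = (-43.13, -21.41). Then |SP| = |P − S| = 26.27.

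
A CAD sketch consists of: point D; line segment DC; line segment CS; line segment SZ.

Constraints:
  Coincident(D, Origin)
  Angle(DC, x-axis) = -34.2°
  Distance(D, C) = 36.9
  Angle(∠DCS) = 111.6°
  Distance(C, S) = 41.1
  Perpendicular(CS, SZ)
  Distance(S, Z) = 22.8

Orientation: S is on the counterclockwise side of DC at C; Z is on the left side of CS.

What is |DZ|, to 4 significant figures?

55.88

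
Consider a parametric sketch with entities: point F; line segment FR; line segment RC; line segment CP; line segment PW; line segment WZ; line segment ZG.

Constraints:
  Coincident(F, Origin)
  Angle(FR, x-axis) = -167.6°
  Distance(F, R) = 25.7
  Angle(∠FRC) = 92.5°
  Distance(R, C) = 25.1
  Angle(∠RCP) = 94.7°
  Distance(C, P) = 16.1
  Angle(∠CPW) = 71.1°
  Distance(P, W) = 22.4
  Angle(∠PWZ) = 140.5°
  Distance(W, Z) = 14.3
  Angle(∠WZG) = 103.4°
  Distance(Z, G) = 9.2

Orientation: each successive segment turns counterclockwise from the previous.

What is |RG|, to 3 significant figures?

8.28

F is at the origin; FR runs at -167.6° with length 25.7, so R = (-25.1, -5.52). ∠FRC = 92.5° gives RC at -80.1° from the x-axis; with |RC| = 25.1, C = (-20.8, -30.2). ∠RCP = 94.7° gives CP at 5.20° from the x-axis; with |CP| = 16.1, P = (-4.75, -28.8). ∠CPW = 71.1° gives PW at 114° from the x-axis; with |PW| = 22.4, W = (-13.9, -8.34). ∠PWZ = 140.5° gives WZ at 154° from the x-axis; with |WZ| = 14.3, Z = (-26.7, -1.98). ∠WZG = 103.4° gives ZG at -130° from the x-axis; with |ZG| = 9.2, G = (-32.6, -9.05). Then |RG| = |G − R| = 8.28.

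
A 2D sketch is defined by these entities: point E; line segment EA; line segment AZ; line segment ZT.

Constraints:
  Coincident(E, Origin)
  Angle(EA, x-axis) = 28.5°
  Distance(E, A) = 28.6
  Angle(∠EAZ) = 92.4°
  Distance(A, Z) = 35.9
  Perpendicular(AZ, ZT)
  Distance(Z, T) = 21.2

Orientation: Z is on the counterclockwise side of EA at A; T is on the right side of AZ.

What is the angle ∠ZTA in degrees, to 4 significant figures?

59.44°

E is at the origin; EA runs at 28.5° with length 28.6, so A = 28.6·(cos 28.5°, sin 28.5°) = (25.13, 13.65). ∠EAZ = 92.4°, so AZ runs at 28.5° + (180° − 92.4°) = 116.1° from the x-axis; with |AZ| = 35.9, Z = A + 35.9·(cos 116.1°, sin 116.1°) = (9.340, 45.89). AZ is perpendicular to ZT; with |ZT| = 21.2 on the right of AZ, T = Z + 21.2·(0.8980, 0.4399) = (28.38, 55.21). Then cos ∠ZTA = TZ·TA / (|TZ||TA|), giving 59.44°.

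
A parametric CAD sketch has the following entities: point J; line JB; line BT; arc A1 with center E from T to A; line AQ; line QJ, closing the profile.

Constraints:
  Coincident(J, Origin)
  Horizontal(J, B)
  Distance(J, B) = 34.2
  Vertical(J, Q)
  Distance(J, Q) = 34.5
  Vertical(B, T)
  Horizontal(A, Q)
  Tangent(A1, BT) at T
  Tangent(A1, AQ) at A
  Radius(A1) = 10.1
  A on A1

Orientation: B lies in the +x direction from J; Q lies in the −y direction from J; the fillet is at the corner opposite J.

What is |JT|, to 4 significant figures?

42.01

J is at the origin; JB is horizontal with |JB| = 34.2 and B on the +x side, so B = (34.20, 0.000). JQ is vertical with |JQ| = 34.5 and Q on the −y side, so Q = (0.000, -34.50). The virtual corner opposite J is at (34.20, -34.50). A1 meets BT tangentially, so ET is at right angles to BT and A1 meets AQ tangentially, so EA is at right angles to AQ, with radius 10.1, so the center E sits 10.1 in from both sides at E = (24.10, -24.40). That places the tangent points at T = (34.20, -24.40) on BT and A = (24.10, -34.50) on AQ. Then |JT| = |T − J| = 42.01.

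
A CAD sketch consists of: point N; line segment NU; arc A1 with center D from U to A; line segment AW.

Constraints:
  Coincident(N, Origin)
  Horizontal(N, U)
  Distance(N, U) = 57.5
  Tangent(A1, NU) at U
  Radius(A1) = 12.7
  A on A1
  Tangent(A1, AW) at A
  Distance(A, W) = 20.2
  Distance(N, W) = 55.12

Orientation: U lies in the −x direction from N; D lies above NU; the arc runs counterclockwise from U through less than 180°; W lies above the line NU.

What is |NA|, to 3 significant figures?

46.5

Checks: ∠(DU, UN) = 90.00° ✓; |DU| = 12.70 ✓; |DA| = 12.70 ✓; ∠(DA, AW) = 90.00° ✓; |AW| = 20.20 ✓; |NW| = 55.12 ✓.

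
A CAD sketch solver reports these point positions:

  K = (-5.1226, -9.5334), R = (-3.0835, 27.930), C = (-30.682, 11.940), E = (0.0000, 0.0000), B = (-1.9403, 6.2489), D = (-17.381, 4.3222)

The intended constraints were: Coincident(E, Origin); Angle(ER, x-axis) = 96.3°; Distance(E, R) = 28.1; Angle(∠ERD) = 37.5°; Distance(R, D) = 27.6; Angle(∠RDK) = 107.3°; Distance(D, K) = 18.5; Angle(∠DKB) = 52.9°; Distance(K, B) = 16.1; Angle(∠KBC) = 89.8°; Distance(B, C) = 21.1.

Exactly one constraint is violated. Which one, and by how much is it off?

Distance(B, C) = 21.1 — off by 8.20.

E = (0.00, 0.00) ✓; ER at 96.30° ✓; |ER| = 28.10 ✓; ∠ERD = 37.50° ✓; |RD| = 27.60 ✓; ∠RDK = 107.3° ✓; |DK| = 18.50 ✓; ∠DKB = 52.90° ✓; |KB| = 16.10 ✓; ∠KBC = 89.80° ✓; |BC| = 29.30 ✗.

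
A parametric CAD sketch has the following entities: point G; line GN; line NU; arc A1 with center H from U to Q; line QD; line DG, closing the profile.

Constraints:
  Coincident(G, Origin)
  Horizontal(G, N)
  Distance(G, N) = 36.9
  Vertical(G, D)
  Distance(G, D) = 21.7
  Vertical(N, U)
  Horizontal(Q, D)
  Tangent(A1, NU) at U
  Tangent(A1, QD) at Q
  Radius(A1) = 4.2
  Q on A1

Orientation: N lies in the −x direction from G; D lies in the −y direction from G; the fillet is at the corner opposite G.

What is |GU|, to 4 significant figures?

40.84

G is at the origin; GN is horizontal with |GN| = 36.9 and N on the −x side, so N = (-36.90, 0.000). GD is vertical with |GD| = 21.7 and D on the −y side, so D = (0.000, -21.70). The virtual corner opposite G is at (-36.90, -21.70). Tangency of A1 to NU means the radius HU is perpendicular to NU and since A1 is tangent to QD there, HQ ⟂ QD, with radius 4.2, so the center H sits 4.2 in from both sides at H = (-32.70, -17.50). That places the tangent points at U = (-36.90, -17.50) on NU and Q = (-32.70, -21.70) on QD. Then |GU| = |U − G| = 40.84.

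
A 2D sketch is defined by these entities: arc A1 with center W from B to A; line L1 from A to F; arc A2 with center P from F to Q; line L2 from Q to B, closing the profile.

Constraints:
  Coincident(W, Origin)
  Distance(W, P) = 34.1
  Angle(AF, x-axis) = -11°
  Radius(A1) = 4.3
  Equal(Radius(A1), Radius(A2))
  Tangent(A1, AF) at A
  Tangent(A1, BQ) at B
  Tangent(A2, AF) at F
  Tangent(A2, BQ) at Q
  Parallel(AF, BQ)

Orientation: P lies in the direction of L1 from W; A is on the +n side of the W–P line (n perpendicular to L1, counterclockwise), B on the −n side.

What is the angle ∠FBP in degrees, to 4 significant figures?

6.968°

The slot axis is L1's direction at -11.0°, so u = (cos -11.0°, sin -11.0°) = (0.9816, -0.1908) and n = (−sin -11.0°, cos -11.0°) = (0.1908, 0.9816). W is at the origin and P lies 34.1 along u from W, so P = 34.1·u = (33.47, -6.507). Tangency of A1 to both parallel lines with radius 4.3 puts A and B at W ± 4.3·n: A = (0.8205, 4.221), B = (-0.8205, -4.221). Equal radii place F and Q the same way about P: F = P + 4.3·n = (34.29, -2.286), Q = P − 4.3·n = (32.65, -10.73). Then cos ∠FBP = BF·BP / (|BF||BP|), giving 6.968°.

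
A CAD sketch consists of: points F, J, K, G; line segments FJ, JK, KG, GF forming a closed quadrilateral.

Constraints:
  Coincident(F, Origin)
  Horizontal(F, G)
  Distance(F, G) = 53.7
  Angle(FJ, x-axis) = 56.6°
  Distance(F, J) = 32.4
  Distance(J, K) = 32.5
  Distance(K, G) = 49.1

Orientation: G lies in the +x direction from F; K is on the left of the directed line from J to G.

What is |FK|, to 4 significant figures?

64.21

F is at the origin; FG is horizontal with |FG| = 53.7 and G in +x, so G = (53.7, 0). FJ runs at 56.6° with |FJ| = 32.4, so J = (17.84, 27.05). K is determined by |JK| = 32.5 and |KG| = 49.1 together: it lies at the intersection of circle(J, 32.5) and circle(G, 49.1). With |JG| = 44.92, the foot of the radical line on JG is 7.383 from J and the perpendicular offset is √(32.5² − 7.383²) = 31.65. Taking the left-of-JG solution: K = (42.79, 47.87).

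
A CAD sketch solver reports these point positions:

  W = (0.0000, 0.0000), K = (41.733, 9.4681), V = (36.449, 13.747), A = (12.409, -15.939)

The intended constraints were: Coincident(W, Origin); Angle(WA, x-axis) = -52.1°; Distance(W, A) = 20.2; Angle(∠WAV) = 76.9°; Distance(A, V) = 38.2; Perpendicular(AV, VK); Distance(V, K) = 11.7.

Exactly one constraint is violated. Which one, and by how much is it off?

Distance(V, K) = 11.7 — off by 4.90.

W = (0.00, 0.00) ✓; WA at -52.10° ✓; |WA| = 20.20 ✓; ∠WAV = 76.90° ✓; |AV| = 38.20 ✓; ∠(AV, VK) = 90.00° ✓; |VK| = 6.799 ✗.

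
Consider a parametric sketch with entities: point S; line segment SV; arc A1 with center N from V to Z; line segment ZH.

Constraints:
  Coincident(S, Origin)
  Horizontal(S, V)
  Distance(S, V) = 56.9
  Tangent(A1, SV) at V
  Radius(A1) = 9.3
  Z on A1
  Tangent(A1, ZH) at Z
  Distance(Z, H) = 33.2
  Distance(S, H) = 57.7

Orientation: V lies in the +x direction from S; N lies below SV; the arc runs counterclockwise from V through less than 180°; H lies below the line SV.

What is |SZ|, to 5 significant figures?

48.360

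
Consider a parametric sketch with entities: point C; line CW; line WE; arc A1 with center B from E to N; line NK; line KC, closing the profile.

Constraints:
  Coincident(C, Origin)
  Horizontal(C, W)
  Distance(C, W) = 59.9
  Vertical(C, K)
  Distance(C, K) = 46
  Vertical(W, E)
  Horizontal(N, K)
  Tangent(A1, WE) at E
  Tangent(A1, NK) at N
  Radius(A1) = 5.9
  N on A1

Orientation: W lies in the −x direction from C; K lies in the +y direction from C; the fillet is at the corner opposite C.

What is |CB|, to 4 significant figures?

67.26

C is at the origin; C and W share the same y with |CW| = 59.9 and W on the −x side, so W = (-59.90, 0.000). CK is vertical with |CK| = 46.0 and K on the +y side, so K = (0.000, 46.00). The virtual corner opposite C is at (-59.90, 46.00). Since A1 is tangent to WE there, BE ⟂ WE and tangency of A1 to NK means the radius BN is perpendicular to NK, with radius 5.9, so the center B sits 5.9 in from both sides at B = (-54.00, 40.10). Then |CB| = |B − C| = 67.26.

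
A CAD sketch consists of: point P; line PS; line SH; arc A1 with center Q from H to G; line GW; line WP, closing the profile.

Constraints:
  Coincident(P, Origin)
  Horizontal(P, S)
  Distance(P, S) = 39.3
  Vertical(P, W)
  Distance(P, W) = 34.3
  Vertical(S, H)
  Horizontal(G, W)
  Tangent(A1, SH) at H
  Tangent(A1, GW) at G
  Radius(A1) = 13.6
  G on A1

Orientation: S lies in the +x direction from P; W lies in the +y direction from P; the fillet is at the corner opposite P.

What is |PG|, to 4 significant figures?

42.86

P is at the origin; P and S share the same y with |PS| = 39.3 and S on the +x side, so S = (39.30, 0.000). P and W share the same x with |PW| = 34.3 and W on the +y side, so W = (0.000, 34.30). The virtual corner opposite P is at (39.30, 34.30). A1 meets SH tangentially, so QH is at right angles to SH and A1 meets GW tangentially, so QG is at right angles to GW, with radius 13.6, so the center Q sits 13.6 in from both sides at Q = (25.70, 20.70). That places the tangent points at H = (39.30, 20.70) on SH and G = (25.70, 34.30) on GW. Then |PG| = |G − P| = 42.86.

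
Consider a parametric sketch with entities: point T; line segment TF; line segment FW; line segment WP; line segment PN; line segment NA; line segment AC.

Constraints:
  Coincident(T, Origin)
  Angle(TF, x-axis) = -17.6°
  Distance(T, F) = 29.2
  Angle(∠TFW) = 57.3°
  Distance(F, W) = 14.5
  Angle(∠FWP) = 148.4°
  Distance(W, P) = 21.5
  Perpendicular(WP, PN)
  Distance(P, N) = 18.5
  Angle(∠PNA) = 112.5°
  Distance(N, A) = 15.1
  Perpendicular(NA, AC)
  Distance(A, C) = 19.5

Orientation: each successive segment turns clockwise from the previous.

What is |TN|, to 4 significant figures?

7.741

∠FWP = 148.4° gives WP at -171.9° from the x-axis; with |WP| = 21.5, P = (-4.609, -21.12). The perpendicularity gives PN at right angles to WP, so PN runs at 98.10°; with |PN| = 18.5, N = (-7.215, -2.805). Then |TN| = |N − T| = 7.741.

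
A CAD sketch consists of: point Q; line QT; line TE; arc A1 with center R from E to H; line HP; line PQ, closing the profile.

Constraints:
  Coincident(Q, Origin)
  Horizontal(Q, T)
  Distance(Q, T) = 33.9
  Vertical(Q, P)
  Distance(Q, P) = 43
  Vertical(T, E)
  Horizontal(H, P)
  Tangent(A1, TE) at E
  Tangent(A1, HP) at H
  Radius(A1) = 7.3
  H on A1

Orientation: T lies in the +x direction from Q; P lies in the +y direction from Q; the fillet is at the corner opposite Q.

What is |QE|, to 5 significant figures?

49.231

The virtual corner opposite Q is at (33.900, 43.000). Tangency of A1 to TE means the radius RE is perpendicular to TE and tangency of A1 to HP means the radius RH is perpendicular to HP, with radius 7.3, so the center R sits 7.3 in from both sides at R = (26.600, 35.700). That places the tangent points at E = (33.900, 35.700) on TE and H = (26.600, 43.000) on HP. Then |QE| = |E − Q| = 49.231.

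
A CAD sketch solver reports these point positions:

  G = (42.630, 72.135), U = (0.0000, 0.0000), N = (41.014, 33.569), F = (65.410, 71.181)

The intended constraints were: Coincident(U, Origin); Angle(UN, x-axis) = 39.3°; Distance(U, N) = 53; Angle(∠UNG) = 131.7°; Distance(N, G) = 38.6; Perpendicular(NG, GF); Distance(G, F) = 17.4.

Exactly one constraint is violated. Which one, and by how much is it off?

Distance(G, F) = 17.4 — off by 5.40.

U = (0.00, 0.00) ✓; UN at 39.30° ✓; |UN| = 53.00 ✓; ∠UNG = 131.7° ✓; |NG| = 38.60 ✓; ∠(NG, GF) = 90.00° ✓; |GF| = 22.80 ✗.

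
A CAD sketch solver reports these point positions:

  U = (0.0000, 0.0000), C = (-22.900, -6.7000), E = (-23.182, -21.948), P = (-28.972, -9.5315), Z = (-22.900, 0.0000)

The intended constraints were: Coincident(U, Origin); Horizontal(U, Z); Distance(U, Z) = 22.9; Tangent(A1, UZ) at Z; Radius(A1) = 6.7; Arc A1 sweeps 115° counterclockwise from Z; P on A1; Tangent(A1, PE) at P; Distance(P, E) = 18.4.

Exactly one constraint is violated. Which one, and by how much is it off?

Distance(P, E) = 18.4 — off by 4.70.

U = (0.00, 0.00) ✓; U.y = 0.00, Z.y = 0.00 ✓; |UZ| = 22.90 ✓; ∠(CZ, ZU) = 90.00° ✓; |CZ| = 6.700 ✓; bearing(C→P) − bearing(C→Z) = 115.0° ✓; |CP| = 6.700 ✓; ∠(CP, PE) = 90.00° ✓; |PE| = 13.70 ✗.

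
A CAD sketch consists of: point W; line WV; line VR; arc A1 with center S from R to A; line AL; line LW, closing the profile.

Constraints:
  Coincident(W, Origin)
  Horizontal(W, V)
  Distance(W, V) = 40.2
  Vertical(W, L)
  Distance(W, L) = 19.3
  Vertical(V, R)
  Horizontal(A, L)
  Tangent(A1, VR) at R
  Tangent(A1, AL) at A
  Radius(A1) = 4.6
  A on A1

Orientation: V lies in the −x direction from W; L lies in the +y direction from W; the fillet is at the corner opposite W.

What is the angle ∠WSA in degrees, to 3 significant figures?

112°

W is at the origin; W and V share the same y with |WV| = 40.2 and V on the −x side, so V = (-40.2, 0.00). W and L share the same x with |WL| = 19.3 and L on the +y side, so L = (0.00, 19.3). The virtual corner opposite W is at (-40.2, 19.3). Tangency of A1 to VR means the radius SR is perpendicular to VR and the tangent condition forces SA to be normal to AL, with radius 4.6, so the center S sits 4.6 in from both sides at S = (-35.6, 14.7). That places the tangent points at R = (-40.2, 14.7) on VR and A = (-35.6, 19.3) on AL. Then cos ∠WSA = SW·SA / (|SW||SA|), giving 112°.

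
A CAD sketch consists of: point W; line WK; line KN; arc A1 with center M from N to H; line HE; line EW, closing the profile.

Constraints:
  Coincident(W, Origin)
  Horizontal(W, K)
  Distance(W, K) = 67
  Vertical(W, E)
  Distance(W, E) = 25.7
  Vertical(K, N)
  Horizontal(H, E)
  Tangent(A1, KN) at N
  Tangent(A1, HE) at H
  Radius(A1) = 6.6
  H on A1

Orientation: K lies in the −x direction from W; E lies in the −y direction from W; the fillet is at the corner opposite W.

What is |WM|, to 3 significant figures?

63.3

WE is vertical with |WE| = 25.7 and E on the −y side, so E = (0.00, -25.7). The virtual corner opposite W is at (-67.0, -25.7). The tangent condition forces MN to be normal to KN and tangency of A1 to HE means the radius MH is perpendicular to HE, with radius 6.6, so the center M sits 6.6 in from both sides at M = (-60.4, -19.1). Then |WM| = |M − W| = 63.3.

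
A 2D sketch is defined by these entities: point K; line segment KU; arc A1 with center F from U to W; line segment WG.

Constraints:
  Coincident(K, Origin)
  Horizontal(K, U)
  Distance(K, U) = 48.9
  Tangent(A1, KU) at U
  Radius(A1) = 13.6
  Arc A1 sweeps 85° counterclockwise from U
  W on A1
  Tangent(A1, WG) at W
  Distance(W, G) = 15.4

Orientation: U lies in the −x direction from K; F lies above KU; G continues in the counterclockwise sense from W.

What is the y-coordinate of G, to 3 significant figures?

27.8

On A1, U sits at bearing -90° from F; an 85° counterclockwise sweep puts W at bearing -5°, so W = F + 13.6·(cos -5°, sin -5°) = (-35.4, 12.4). Tangency of A1 to WG means the radius FW is perpendicular to WG, so WG runs along (−sin -5°, cos -5°); with |WG| = 15.4, G = (-34.0, 27.8). So G.y = 27.8.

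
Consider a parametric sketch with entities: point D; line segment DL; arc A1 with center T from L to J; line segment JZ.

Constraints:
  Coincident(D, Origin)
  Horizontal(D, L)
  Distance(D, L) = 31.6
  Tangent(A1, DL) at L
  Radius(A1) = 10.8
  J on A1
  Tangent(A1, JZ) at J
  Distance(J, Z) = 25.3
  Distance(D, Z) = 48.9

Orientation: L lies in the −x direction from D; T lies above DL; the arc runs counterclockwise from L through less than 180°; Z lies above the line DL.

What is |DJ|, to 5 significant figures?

25.991

Checks: |TJ| = 10.80 ✓; ∠(TJ, JZ) = 90.00° ✓; |JZ| = 25.30 ✓; |DZ| = 48.90 ✓.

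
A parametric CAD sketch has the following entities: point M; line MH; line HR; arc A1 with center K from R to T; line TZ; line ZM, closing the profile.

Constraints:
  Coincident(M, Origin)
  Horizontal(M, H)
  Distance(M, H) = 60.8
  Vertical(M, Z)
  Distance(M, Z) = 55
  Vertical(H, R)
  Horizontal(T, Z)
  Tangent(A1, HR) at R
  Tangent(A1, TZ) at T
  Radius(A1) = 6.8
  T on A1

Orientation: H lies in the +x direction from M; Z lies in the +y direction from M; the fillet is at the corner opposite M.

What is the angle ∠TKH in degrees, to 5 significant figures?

171.97°

The virtual corner opposite M is at (60.800, 55.000). Since A1 is tangent to HR there, KR ⟂ HR and since A1 is tangent to TZ there, KT ⟂ TZ, with radius 6.8, so the center K sits 6.8 in from both sides at K = (54.000, 48.200). That places the tangent points at R = (60.800, 48.200) on HR and T = (54.000, 55.000) on TZ. Then cos ∠TKH = KT·KH / (|KT||KH|), giving 171.97°.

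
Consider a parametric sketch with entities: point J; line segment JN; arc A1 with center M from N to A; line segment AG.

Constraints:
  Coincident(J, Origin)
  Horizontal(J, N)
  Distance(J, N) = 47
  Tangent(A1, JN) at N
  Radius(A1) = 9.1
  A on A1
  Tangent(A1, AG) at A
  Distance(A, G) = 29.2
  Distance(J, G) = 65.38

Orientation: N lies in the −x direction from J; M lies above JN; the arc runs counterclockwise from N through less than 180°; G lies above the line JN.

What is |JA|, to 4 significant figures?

41.12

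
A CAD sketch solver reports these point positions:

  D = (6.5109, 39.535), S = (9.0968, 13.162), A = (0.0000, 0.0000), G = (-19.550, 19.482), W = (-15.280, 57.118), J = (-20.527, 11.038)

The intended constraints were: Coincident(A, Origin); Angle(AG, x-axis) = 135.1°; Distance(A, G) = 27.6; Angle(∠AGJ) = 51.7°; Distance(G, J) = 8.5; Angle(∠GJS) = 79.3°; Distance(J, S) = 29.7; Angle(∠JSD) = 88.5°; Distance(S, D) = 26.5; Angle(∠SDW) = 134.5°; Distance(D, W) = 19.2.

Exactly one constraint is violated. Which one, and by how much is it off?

Distance(D, W) = 19.2 — off by 8.80.

A = (0.00, 0.00) ✓; AG at 135.1° ✓; |AG| = 27.60 ✓; ∠AGJ = 51.70° ✓; |GJ| = 8.500 ✓; ∠GJS = 79.30° ✓; |JS| = 29.70 ✓; ∠JSD = 88.50° ✓; |SD| = 26.50 ✓; ∠SDW = 134.5° ✓; |DW| = 28.00 ✗.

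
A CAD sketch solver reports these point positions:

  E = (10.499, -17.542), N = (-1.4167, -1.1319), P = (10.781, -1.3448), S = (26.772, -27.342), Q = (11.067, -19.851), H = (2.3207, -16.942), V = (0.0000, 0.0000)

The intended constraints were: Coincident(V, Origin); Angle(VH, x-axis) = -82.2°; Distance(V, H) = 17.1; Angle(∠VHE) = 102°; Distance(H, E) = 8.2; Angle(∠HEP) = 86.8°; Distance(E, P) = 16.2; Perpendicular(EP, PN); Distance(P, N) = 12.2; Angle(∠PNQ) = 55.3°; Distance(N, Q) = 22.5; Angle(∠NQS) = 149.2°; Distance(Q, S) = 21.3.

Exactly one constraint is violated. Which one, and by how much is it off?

Distance(Q, S) = 21.3 — off by 3.90.

V = (0.00, 0.00) ✓; VH at -82.20° ✓; |VH| = 17.10 ✓; ∠VHE = 102.0° ✓; |HE| = 8.200 ✓; ∠HEP = 86.80° ✓; |EP| = 16.20 ✓; ∠(EP, PN) = 90.00° ✓; |PN| = 12.20 ✓; ∠PNQ = 55.30° ✓; |NQ| = 22.50 ✓; ∠NQS = 149.2° ✓; |QS| = 17.40 ✗.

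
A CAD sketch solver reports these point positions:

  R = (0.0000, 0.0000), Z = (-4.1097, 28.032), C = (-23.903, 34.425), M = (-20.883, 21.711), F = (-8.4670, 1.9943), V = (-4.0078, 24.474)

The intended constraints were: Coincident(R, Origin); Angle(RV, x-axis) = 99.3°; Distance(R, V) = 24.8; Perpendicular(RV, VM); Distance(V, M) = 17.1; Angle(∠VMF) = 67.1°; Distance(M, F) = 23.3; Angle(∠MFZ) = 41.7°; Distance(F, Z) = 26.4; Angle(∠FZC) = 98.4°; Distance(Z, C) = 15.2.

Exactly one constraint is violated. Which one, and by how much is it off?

Distance(Z, C) = 15.2 — off by 5.60.

R = (0.00, 0.00) ✓; RV at 99.30° ✓; |RV| = 24.80 ✓; ∠(RV, VM) = 90.00° ✓; |VM| = 17.10 ✓; ∠VMF = 67.10° ✓; |MF| = 23.30 ✓; ∠MFZ = 41.70° ✓; |FZ| = 26.40 ✓; ∠FZC = 98.40° ✓; |ZC| = 20.80 ✗.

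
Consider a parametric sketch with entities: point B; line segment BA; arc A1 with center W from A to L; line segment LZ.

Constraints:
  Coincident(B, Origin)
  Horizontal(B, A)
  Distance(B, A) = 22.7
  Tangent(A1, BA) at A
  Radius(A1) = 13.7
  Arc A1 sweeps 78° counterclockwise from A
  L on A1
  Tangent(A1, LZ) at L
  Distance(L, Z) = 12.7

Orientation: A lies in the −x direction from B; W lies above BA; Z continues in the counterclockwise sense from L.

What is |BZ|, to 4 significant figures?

24.21

B is at the origin; B and A share the same y with |BA| = 22.7 and A on the −x side, so A = (-22.70, 0.000). The tangent condition forces WA to be normal to BA, so W = A + (0, 13.7) = (-22.70, 13.70). On A1, A sits at bearing -90° from W; a 78° counterclockwise sweep puts L at bearing -12°, so L = W + 13.7·(cos -12°, sin -12°) = (-9.299, 10.85). Since A1 is tangent to LZ there, WL ⟂ LZ, so LZ runs along (−sin -12°, cos -12°); with |LZ| = 12.7, Z = (-6.659, 23.27). Then |BZ| = |Z − B| = 24.21.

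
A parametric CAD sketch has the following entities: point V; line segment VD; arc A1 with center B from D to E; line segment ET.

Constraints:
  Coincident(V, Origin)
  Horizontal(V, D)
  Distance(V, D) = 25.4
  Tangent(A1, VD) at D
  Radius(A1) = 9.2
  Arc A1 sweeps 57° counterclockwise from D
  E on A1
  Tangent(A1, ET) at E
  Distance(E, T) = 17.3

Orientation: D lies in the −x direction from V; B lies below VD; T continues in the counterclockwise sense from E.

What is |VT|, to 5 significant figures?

46.466

On A1, D sits at bearing 90° from B; a 57° counterclockwise sweep puts E at bearing 147°, so E = B + 9.2·(cos 147°, sin 147°) = (-33.116, -4.1893). The tangent condition forces BE to be normal to ET, so ET runs along (−sin 147°, cos 147°); with |ET| = 17.3, T = (-42.538, -18.698). Then |VT| = |T − V| = 46.466.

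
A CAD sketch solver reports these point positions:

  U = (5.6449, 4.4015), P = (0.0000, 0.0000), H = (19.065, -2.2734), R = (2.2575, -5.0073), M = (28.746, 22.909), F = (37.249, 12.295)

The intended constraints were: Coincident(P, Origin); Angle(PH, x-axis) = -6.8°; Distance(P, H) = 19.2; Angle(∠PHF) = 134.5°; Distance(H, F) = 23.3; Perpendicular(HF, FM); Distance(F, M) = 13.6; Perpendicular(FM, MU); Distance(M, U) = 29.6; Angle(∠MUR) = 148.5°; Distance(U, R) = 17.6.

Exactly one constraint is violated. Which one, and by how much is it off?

Distance(U, R) = 17.6 — off by 7.60.

P = (0.00, 0.00) ✓; PH at -6.800° ✓; |PH| = 19.20 ✓; ∠PHF = 134.5° ✓; |HF| = 23.30 ✓; ∠(HF, FM) = 90.00° ✓; |FM| = 13.60 ✓; ∠(FM, MU) = 90.00° ✓; |MU| = 29.60 ✓; ∠MUR = 148.5° ✓; |UR| = 10.00 ✗.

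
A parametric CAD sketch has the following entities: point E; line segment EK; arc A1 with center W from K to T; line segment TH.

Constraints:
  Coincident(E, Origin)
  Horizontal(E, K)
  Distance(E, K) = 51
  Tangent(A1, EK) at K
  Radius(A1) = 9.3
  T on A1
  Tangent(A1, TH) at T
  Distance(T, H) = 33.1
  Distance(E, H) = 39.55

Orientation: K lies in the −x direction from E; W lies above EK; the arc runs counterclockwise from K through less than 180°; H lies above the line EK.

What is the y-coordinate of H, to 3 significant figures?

31.1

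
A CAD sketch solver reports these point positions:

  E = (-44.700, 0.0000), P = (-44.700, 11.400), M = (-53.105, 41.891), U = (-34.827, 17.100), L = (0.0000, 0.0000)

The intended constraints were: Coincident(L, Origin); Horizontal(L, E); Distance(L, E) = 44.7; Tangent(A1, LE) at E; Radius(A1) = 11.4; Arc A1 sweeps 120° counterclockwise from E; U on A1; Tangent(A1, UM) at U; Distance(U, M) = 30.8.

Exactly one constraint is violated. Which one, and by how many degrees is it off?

Tangent(A1, UM) at U — off by 6.40°.

L = (0.00, 0.00) ✓; L.y = 0.00, E.y = 0.00 ✓; |LE| = 44.70 ✓; ∠(PE, EL) = 90.00° ✓; |PE| = 11.40 ✓; bearing(P→U) − bearing(P→E) = 120.0° ✓; |PU| = 11.40 ✓; ∠(PU, UM) = 83.60° ✗; |UM| = 30.80 ✓.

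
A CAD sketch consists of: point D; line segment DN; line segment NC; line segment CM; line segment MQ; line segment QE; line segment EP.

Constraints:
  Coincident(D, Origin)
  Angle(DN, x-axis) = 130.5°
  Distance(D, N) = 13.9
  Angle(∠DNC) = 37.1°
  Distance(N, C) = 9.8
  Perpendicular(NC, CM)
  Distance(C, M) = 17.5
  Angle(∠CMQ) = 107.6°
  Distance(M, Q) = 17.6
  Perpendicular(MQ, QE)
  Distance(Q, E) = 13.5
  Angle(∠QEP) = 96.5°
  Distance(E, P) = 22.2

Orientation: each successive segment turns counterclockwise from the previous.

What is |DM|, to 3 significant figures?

9.21

D is at the origin; DN runs at 130.5° with length 13.9, so N = (-9.03, 10.6). ∠DNC = 37.1° gives NC at -86.6° from the x-axis; with |NC| = 9.8, C = (-8.45, 0.787). NC ⟂ CM, so CM runs at 3.40°; with |CM| = 17.5, M = (9.02, 1.82). Then |DM| = |M − D| = 9.21.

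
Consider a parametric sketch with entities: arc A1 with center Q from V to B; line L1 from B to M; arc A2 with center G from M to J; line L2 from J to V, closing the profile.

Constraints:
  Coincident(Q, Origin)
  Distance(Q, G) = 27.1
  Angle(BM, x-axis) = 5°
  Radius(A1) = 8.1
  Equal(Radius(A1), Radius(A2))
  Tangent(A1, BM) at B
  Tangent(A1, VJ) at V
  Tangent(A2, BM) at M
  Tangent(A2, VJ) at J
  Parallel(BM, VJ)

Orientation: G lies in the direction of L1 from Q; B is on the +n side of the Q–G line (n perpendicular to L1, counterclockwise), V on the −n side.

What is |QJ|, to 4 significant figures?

28.28

Tangency of A1 to both parallel lines with radius 8.1 puts B and V at Q ± 8.1·n: B = (-0.7060, 8.069), V = (0.7060, -8.069). Equal radii place M and J the same way about G: M = G + 8.1·n = (26.29, 10.43), J = G − 8.1·n = (27.70, -5.707). Then |QJ| = |J − Q| = 28.28.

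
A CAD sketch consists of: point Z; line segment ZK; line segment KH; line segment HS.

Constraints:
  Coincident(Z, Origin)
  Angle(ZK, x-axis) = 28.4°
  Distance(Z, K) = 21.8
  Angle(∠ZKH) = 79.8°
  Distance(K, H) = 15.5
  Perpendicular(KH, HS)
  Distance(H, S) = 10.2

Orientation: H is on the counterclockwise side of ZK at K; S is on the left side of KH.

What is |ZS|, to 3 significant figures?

16.2

Z is at the origin; ZK runs at 28.4° with length 21.8, so K = 21.8·(cos 28.4°, sin 28.4°) = (19.2, 10.4). ∠ZKH = 79.8°, so KH runs at 28.4° + (180° − 79.8°) = 129° from the x-axis; with |KH| = 15.5, H = K + 15.5·(cos 129°, sin 129°) = (9.51, 22.5). KH is perpendicular to HS; with |HS| = 10.2 on the left of KH, S = H + 10.2·(-0.782, -0.624) = (1.53, 16.1). Then |ZS| = |S − Z| = 16.2.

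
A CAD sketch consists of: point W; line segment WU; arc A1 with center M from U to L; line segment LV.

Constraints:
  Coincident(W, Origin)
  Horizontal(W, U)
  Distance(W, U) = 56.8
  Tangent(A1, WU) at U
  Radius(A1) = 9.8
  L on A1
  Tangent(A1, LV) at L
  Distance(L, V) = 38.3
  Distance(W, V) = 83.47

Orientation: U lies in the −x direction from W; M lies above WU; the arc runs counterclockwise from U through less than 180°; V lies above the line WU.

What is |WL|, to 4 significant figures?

50.72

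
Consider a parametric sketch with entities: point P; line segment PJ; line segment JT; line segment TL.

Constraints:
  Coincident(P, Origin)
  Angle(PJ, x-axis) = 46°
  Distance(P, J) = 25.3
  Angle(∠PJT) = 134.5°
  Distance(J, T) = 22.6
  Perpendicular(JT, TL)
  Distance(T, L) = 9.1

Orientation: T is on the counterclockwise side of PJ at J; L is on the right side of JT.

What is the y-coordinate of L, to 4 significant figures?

41.03

∠PJT = 134.5°, so JT runs at 46.0° + (180° − 134.5°) = 91.50° from the x-axis; with |JT| = 22.6, T = J + 22.6·(cos 91.50°, sin 91.50°) = (16.98, 40.79). JT ⟂ TL; with |TL| = 9.1 on the right of JT, L = T + 9.1·(0.9997, 0.02618) = (26.08, 41.03). So L.y = 41.03.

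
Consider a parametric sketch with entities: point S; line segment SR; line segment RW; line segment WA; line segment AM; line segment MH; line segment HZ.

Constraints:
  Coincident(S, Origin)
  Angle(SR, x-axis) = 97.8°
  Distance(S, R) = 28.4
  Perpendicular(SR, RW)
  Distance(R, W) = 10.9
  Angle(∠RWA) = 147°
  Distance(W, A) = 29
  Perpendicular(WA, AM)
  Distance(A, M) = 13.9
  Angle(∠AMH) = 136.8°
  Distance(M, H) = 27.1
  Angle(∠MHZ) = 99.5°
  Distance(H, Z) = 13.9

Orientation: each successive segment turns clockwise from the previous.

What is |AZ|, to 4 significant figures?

39.75

S is at the origin; SR runs at 97.8° with length 28.4, so R = (-3.854, 28.14). SR is perpendicular to RW, so RW runs at 7.800°; with |RW| = 10.9, W = (6.945, 29.62). ∠RWA = 147.0° gives WA at -25.20° from the x-axis; with |WA| = 29.0, A = (33.18, 17.27). The perpendicularity gives AM at right angles to WA, so AM runs at -115.2°; with |AM| = 13.9, M = (27.27, 4.692). ∠AMH = 136.8° gives MH at -158.4° from the x-axis; with |MH| = 27.1, H = (2.070, -5.284). ∠MHZ = 99.5° gives HZ at 121.1° from the x-axis; with |HZ| = 13.9, Z = (-5.110, 6.618). Then |AZ| = |Z − A| = 39.75.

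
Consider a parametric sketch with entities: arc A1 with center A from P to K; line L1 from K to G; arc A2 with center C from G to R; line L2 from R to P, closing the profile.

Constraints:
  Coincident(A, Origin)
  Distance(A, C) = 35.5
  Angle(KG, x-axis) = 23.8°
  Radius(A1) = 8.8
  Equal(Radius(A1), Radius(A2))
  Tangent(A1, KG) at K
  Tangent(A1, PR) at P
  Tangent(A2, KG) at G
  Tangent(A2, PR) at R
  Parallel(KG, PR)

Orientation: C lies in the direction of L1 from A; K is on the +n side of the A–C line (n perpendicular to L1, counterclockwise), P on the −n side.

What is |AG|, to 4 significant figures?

36.57

The slot axis is L1's direction at 23.8°, so u = (cos 23.8°, sin 23.8°) = (0.9150, 0.4035) and n = (−sin 23.8°, cos 23.8°) = (-0.4035, 0.9150). A is at the origin and C lies 35.5 along u from A, so C = 35.5·u = (32.48, 14.33). Tangency of A1 to both parallel lines with radius 8.8 puts K and P at A ± 8.8·n: K = (-3.551, 8.052), P = (3.551, -8.052). Equal radii place G and R the same way about C: G = C + 8.8·n = (28.93, 22.38), R = C − 8.8·n = (36.03, 6.274). Then |AG| = |G − A| = 36.57.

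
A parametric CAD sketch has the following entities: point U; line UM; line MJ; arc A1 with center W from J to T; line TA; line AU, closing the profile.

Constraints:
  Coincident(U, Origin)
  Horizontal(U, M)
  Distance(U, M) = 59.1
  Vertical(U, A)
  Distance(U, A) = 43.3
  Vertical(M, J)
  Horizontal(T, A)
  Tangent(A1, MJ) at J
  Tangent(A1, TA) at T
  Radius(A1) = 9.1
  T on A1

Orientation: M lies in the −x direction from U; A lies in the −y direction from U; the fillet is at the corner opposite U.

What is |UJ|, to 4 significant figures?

68.28

U is at the origin; U and M share the same y with |UM| = 59.1 and M on the −x side, so M = (-59.10, 0.000). U and A share the same x with |UA| = 43.3 and A on the −y side, so A = (0.000, -43.30). The virtual corner opposite U is at (-59.10, -43.30). A1 meets MJ tangentially, so WJ is at right angles to MJ and tangency of A1 to TA means the radius WT is perpendicular to TA, with radius 9.1, so the center W sits 9.1 in from both sides at W = (-50.00, -34.20). That places the tangent points at J = (-59.10, -34.20) on MJ and T = (-50.00, -43.30) on TA. Then |UJ| = |J − U| = 68.28.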